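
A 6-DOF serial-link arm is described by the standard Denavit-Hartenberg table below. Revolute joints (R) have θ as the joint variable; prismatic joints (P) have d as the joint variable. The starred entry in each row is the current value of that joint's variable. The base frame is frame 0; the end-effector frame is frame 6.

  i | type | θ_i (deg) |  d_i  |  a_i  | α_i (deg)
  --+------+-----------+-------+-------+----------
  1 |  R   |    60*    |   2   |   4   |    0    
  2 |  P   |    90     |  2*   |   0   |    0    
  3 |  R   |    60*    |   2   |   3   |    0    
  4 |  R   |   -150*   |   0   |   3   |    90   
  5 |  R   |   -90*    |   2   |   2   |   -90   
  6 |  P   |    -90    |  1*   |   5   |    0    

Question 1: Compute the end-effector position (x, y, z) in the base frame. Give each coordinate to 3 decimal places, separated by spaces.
7.464 1.928 4.000

after link 1: o_1 = (2.0000, 3.4641, 2.0000)
after link 2: o_2 = (2.0000, 3.4641, 4.0000)
after link 3: o_3 = (-0.5981, 1.9641, 6.0000)
after link 4: o_4 = (0.9019, 4.5622, 6.0000)
after link 5: o_5 = (2.6340, 3.5622, 4.0000)
after link 6: o_6 = (7.4641, 1.9282, 4.0000)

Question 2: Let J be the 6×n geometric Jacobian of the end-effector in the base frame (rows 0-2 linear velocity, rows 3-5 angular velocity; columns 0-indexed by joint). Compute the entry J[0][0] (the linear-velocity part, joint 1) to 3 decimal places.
-1.928

axis z_0 = ẑ; lever o_n−o_0 = (7.4641,1.9282,4.0000)
cross product → J_v[:, 0] = (-1.9282,7.4641,0.0000)
J_ω[:, 0] = z_0
entry J[0][0] = -1.9282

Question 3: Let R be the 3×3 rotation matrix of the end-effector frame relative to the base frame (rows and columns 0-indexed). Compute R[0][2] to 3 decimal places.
0.500

End-effector z-axis (col 2 of R) = (0.5000,0.8660,0.0000)
R[0][2] = 0.5000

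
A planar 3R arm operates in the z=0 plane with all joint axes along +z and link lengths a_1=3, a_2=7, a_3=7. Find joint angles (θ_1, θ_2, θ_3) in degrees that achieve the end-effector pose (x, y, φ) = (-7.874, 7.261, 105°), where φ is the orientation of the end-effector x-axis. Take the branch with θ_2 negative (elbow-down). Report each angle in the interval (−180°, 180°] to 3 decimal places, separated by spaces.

-89.996 -119.999 -45.005

wrist centre = target − a_3·(cos φ, sin φ) = (-6.0623, 0.4995)
cos θ_2 = (37.0006−3²−7²)/(2·3·7) = -0.5000; θ_2 = -119.9991° (elbow-down)
β = atan2(0.4995,-6.0623) = 175.2896°; ψ = atan2(-6.0622,-0.4999) = -94.7140°
θ_1 = β − ψ = 270.0036°
θ_3 = φ − θ_1 − θ_2 = -45.0045° (wrapped to (-180°,180°])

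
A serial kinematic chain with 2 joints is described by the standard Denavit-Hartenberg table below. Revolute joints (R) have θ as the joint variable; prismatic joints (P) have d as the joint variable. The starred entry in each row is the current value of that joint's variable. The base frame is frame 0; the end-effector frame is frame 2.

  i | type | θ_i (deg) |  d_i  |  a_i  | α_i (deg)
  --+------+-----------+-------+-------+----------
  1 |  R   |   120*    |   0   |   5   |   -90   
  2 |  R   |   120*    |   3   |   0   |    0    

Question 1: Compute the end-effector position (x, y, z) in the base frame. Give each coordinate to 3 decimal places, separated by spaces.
-5.098 2.830 0.000

after link 1: o_1 = (-2.5000, 4.3301, 0.0000)
after link 2: o_2 = (-5.0981, 2.8301, 0.0000)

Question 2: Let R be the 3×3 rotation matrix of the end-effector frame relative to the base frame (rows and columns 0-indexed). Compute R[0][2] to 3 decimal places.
-0.866

End-effector z-axis (col 2 of R) = (-0.8660,-0.5000,0.0000)
R[0][2] = -0.8660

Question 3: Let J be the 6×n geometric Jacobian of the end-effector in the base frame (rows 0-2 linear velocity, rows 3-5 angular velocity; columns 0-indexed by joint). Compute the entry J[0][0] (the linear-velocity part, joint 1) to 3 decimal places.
-2.830

axis z_0 = ẑ; lever o_n−o_0 = (-5.0981,2.8301,0.0000)
cross product → J_v[:, 0] = (-2.8301,-5.0981,0.0000)
J_ω[:, 0] = z_0
entry J[0][0] = -2.8301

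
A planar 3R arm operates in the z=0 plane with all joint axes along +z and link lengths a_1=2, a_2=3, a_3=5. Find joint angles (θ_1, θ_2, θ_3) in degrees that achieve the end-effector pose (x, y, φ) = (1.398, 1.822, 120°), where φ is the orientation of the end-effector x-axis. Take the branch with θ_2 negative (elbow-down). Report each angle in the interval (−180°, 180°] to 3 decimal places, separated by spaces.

-5.522 -45.001 170.524

wrist centre = target − a_3·(cos φ, sin φ) = (3.8980, -2.5081)
cos θ_2 = (21.4851−2²−3²)/(2·2·3) = 0.7071; θ_2 = -45.0012° (elbow-down)
β = atan2(-2.5081,3.8980) = -32.7588°; ψ = atan2(-2.1214,4.1213) = -27.2365°
θ_1 = β − ψ = -5.5224°
θ_3 = φ − θ_1 − θ_2 = 170.5236° (wrapped to (-180°,180°])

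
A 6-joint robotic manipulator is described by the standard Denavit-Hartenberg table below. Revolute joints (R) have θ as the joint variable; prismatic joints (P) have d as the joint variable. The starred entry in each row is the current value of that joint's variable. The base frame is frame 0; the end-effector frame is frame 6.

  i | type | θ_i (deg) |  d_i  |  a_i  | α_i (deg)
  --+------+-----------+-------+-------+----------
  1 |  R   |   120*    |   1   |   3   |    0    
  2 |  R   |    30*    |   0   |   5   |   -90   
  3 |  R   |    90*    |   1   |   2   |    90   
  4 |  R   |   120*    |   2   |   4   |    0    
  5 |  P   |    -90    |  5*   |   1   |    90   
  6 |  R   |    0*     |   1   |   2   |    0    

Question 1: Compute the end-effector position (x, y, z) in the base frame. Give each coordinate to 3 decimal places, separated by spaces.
after link 1: o_1 = (-1.5000, 2.5981, 1.0000)
after link 2: o_2 = (-5.8301, 5.0981, 1.0000)
after link 3: o_3 = (-6.3301, 4.2321, -1.0000)
after link 4: o_4 = (-9.7942, 2.2321, 1.0000)
after link 5: o_5 = (-14.3744, 4.2990, 0.1340)
after link 6: o_6 = (-14.4413, 4.1830, -2.0981)

-14.441 4.183 -2.098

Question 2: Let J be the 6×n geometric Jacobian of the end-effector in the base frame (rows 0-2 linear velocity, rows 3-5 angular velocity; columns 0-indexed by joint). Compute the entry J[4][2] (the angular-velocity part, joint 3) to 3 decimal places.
-0.866

axis z_2 = (-0.5000,-0.8660,0.0000); lever o_n−o_2 = (-8.6112,-0.9151,-3.0981)
cross product → J_v[:, 2] = (2.6830,-1.5490,-7.0000)
J_ω[:, 2] = z_2
entry J[4][2] = -0.8660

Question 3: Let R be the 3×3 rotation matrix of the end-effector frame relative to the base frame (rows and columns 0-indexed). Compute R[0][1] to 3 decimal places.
-0.866

End-effector y-axis (col 1 of R) = (-0.8660,0.5000,0.0000)
R[0][1] = -0.8660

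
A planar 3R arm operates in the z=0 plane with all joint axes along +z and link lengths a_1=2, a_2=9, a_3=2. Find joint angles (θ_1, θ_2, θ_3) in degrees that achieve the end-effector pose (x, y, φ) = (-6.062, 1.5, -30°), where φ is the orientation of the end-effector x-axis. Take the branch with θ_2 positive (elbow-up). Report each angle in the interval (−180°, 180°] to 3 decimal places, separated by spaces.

wrist centre = target − a_3·(cos φ, sin φ) = (-7.7941, 2.5000)
cos θ_2 = (66.9972−2²−9²)/(2·2·9) = -0.5001; θ_2 = 120.0051° (elbow-up)
β = atan2(2.5000,-7.7941) = 162.2160°; ψ = atan2(7.7938,-2.5007) = 107.7891°
θ_1 = β − ψ = 54.4268°
θ_3 = φ − θ_1 − θ_2 = 155.5681° (wrapped to (-180°,180°])

54.427 120.005 155.568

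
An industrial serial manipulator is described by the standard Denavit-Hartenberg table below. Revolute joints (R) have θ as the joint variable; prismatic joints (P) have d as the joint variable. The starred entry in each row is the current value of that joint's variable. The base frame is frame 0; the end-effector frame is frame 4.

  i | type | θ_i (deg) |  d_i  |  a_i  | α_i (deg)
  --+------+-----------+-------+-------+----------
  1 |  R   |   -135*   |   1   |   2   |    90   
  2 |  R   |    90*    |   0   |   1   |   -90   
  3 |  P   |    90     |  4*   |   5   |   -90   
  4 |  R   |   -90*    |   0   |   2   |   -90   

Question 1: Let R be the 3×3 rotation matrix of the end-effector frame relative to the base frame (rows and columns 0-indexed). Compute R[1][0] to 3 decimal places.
0.707

End-effector x-axis (col 0 of R) = (0.7071,0.7071,0.0000)
R[1][0] = 0.7071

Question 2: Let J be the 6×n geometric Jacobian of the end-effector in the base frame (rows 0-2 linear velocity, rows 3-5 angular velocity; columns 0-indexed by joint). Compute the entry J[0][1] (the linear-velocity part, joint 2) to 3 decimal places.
axis z_1 = (-0.7071,0.7071,0.0000); lever o_n−o_1 = (7.7782,0.7071,1.0000)
cross product → J_v[:, 1] = (0.7071,0.7071,-6.0000)
J_ω[:, 1] = z_1
entry J[0][1] = 0.7071

0.707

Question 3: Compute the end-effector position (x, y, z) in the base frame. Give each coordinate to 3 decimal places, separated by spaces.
after link 1: o_1 = (-1.4142, -1.4142, 1.0000)
after link 2: o_2 = (-1.4142, -1.4142, 2.0000)
after link 3: o_3 = (4.9497, -2.1213, 2.0000)
after link 4: o_4 = (6.3640, -0.7071, 2.0000)

6.364 -0.707 2.000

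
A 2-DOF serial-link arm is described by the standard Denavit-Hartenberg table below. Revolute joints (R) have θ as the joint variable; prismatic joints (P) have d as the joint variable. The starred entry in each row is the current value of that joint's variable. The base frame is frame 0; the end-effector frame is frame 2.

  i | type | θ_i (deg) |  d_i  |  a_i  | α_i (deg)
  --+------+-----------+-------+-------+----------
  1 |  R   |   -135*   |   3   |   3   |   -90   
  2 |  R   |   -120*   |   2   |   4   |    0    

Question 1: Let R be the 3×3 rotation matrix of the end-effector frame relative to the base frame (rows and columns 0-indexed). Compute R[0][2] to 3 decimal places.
0.707

End-effector z-axis (col 2 of R) = (0.7071,-0.7071,0.0000)
R[0][2] = 0.7071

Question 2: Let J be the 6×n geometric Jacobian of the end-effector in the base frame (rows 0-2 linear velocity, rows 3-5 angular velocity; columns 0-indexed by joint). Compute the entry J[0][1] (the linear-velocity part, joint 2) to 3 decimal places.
axis z_1 = (0.7071,-0.7071,0.0000); lever o_n−o_1 = (2.8284,-0.0000,3.4641)
cross product → J_v[:, 1] = (-2.4495,-2.4495,2.0000)
J_ω[:, 1] = z_1
entry J[0][1] = -2.4495

-2.449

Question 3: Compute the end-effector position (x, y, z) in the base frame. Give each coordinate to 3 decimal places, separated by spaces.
0.707 -2.121 6.464

after link 1: o_1 = (-2.1213, -2.1213, 3.0000)
after link 2: o_2 = (0.7071, -2.1213, 6.4641)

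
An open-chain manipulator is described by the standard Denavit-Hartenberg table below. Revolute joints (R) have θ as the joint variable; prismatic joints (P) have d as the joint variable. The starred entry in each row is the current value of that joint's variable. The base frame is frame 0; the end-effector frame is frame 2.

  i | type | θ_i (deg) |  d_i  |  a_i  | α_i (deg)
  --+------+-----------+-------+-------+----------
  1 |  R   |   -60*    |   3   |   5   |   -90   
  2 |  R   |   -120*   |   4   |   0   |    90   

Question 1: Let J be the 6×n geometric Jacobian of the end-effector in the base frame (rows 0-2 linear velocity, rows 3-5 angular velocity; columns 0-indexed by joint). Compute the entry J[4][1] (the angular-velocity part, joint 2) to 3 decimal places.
axis z_1 = (0.8660,0.5000,0.0000); lever o_n−o_1 = (3.4641,2.0000,0.0000)
cross product → J_v[:, 1] = (0.0000,-0.0000,-0.0000)
J_ω[:, 1] = z_1
entry J[4][1] = 0.5000

0.500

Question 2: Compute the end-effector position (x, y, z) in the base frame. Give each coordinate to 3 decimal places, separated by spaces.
after link 1: o_1 = (2.5000, -4.3301, 3.0000)
after link 2: o_2 = (5.9641, -2.3301, 3.0000)

5.964 -2.330 3.000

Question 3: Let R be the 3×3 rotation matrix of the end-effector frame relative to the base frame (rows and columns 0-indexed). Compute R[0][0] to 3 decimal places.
End-effector x-axis (col 0 of R) = (-0.2500,0.4330,0.8660)
R[0][0] = -0.2500

-0.250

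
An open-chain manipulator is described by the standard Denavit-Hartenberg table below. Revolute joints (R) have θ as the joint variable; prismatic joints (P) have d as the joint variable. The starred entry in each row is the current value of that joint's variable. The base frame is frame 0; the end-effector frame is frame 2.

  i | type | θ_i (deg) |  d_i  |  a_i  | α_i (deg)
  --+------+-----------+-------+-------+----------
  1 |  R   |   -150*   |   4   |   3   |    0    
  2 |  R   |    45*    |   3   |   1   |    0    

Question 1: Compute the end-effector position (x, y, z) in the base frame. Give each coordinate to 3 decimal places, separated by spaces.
after link 1: o_1 = (-2.5981, -1.5000, 4.0000)
after link 2: o_2 = (-2.8569, -2.4659, 7.0000)

-2.857 -2.466 7.000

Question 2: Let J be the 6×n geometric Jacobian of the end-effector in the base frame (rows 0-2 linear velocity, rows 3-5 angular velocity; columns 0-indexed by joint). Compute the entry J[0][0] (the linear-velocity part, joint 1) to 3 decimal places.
2.466

axis z_0 = ẑ; lever o_n−o_0 = (-2.8569,-2.4659,7.0000)
cross product → J_v[:, 0] = (2.4659,-2.8569,0.0000)
J_ω[:, 0] = z_0
entry J[0][0] = 2.4659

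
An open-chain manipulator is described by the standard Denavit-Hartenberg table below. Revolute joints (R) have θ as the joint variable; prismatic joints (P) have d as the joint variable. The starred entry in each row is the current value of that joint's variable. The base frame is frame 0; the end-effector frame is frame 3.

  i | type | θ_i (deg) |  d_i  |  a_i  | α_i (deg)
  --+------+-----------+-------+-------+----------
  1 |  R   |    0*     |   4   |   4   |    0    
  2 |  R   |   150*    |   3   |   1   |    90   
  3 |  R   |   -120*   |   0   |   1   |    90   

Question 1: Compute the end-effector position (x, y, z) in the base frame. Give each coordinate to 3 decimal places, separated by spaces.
after link 1: o_1 = (4.0000, 0.0000, 4.0000)
after link 2: o_2 = (3.1340, 0.5000, 7.0000)
after link 3: o_3 = (3.5670, 0.2500, 6.1340)

3.567 0.250 6.134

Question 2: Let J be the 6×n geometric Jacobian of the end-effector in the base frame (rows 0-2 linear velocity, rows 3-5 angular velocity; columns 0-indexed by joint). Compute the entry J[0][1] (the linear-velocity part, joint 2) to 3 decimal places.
axis z_1 = (0.0000,0.0000,1.0000); lever o_n−o_1 = (-0.4330,0.2500,2.1340)
cross product → J_v[:, 1] = (-0.2500,-0.4330,0.0000)
J_ω[:, 1] = z_1
entry J[0][1] = -0.2500

-0.250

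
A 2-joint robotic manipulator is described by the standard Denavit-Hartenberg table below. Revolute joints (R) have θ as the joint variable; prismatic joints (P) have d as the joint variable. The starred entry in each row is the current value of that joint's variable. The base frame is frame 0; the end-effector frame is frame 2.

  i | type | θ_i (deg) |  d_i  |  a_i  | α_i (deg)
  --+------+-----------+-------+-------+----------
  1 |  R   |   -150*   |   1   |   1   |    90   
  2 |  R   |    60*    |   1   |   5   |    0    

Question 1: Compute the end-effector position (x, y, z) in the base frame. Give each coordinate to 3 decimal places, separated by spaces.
after link 1: o_1 = (-0.8660, -0.5000, 1.0000)
after link 2: o_2 = (-3.5311, -0.8840, 5.3301)

-3.531 -0.884 5.330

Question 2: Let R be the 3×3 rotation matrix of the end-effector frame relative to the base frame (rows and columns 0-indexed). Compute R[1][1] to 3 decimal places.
0.433

End-effector y-axis (col 1 of R) = (0.7500,0.4330,0.5000)
R[1][1] = 0.4330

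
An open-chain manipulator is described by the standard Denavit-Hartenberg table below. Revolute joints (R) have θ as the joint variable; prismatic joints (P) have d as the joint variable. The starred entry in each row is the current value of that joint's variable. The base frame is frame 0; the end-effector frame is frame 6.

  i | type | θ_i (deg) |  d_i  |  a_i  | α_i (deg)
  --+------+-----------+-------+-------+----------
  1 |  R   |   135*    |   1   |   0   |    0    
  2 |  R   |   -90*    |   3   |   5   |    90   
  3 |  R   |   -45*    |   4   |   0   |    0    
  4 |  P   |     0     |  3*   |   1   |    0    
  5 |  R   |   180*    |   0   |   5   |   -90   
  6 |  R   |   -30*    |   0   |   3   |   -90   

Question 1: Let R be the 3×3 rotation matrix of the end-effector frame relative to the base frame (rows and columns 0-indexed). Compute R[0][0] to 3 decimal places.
End-effector x-axis (col 0 of R) = (-0.0795,-0.7866,0.6124)
R[0][0] = -0.0795

-0.079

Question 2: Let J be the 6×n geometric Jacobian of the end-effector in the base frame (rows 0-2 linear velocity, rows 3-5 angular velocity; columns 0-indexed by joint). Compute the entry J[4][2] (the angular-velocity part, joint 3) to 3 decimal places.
axis z_2 = (0.7071,-0.7071,0.0000); lever o_n−o_2 = (2.7114,-9.3094,4.6655)
cross product → J_v[:, 2] = (-3.2990,-3.2990,-4.6655)
J_ω[:, 2] = z_2
entry J[4][2] = -0.7071

-0.707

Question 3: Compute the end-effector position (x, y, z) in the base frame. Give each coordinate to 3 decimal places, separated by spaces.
after link 1: o_1 = (0.0000, 0.0000, 1.0000)
after link 2: o_2 = (3.5355, 3.5355, 4.0000)
after link 3: o_3 = (6.3640, 0.7071, 4.0000)
after link 4: o_4 = (8.9853, -0.9142, 3.2929)
after link 5: o_5 = (6.4853, -3.4142, 6.8284)
after link 6: o_6 = (6.2469, -5.7739, 8.6655)

6.247 -5.774 8.666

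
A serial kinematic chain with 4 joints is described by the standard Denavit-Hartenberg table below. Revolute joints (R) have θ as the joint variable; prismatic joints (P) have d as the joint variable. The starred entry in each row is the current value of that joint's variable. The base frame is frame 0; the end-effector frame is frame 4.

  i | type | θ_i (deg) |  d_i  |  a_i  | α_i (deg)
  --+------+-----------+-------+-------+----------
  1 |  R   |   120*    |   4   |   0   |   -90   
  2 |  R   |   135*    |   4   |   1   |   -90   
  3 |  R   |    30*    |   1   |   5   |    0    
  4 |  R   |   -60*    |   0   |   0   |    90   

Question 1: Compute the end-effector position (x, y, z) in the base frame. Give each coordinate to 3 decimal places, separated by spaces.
0.939 -4.626 0.938

after link 1: o_1 = (0.0000, 0.0000, 4.0000)
after link 2: o_2 = (-3.1105, -2.6124, 3.2929)
after link 3: o_3 = (0.9390, -4.6264, 0.9381)
after link 4: o_4 = (0.9390, -4.6264, 0.9381)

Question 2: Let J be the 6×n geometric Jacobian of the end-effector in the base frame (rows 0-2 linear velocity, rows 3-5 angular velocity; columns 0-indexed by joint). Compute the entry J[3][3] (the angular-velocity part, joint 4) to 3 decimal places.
axis z_3 = (0.3536,-0.6124,0.7071); lever o_n−o_3 = (0.0000,0.0000,0.0000)
cross product → J_v[:, 3] = (-0.0000,0.0000,0.0000)
J_ω[:, 3] = z_3
entry J[3][3] = 0.3536

0.354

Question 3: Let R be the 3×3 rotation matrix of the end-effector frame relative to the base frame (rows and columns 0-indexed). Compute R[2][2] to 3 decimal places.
End-effector z-axis (col 2 of R) = (-0.9268,-0.1268,0.3536)
R[2][2] = 0.3536

0.354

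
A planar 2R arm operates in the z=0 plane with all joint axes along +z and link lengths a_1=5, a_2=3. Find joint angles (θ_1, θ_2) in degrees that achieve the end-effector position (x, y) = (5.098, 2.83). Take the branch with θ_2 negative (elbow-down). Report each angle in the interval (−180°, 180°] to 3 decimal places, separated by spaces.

cos θ_2 = (33.9985−5²−3²)/(2·5·3) = -0.0000; θ_2 = -90.0029° (elbow-down)
β = atan2(2.8300,5.0980) = 29.0355°; ψ = atan2(-3.0000,4.9999) = -30.9645°
θ_1 = β − ψ = 60.0000°

60.000 -90.003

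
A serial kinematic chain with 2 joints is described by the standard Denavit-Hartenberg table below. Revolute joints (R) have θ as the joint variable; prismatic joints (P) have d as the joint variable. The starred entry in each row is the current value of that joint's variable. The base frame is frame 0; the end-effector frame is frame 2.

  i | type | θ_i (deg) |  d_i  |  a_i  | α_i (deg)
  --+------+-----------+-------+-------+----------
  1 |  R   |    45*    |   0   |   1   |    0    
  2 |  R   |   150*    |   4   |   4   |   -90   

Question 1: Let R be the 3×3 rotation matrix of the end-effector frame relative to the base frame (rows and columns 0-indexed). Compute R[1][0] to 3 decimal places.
End-effector x-axis (col 0 of R) = (-0.9659,-0.2588,0.0000)
R[1][0] = -0.2588

-0.259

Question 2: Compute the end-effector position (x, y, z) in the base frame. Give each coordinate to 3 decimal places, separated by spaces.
after link 1: o_1 = (0.7071, 0.7071, 0.0000)
after link 2: o_2 = (-3.1566, -0.3282, 4.0000)

-3.157 -0.328 4.000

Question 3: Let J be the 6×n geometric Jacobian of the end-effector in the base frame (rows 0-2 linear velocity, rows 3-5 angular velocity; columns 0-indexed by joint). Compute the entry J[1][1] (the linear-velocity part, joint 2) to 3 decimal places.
-3.864

axis z_1 = (0.0000,0.0000,1.0000); lever o_n−o_1 = (-3.8637,-1.0353,4.0000)
cross product → J_v[:, 1] = (1.0353,-3.8637,0.0000)
J_ω[:, 1] = z_1
entry J[1][1] = -3.8637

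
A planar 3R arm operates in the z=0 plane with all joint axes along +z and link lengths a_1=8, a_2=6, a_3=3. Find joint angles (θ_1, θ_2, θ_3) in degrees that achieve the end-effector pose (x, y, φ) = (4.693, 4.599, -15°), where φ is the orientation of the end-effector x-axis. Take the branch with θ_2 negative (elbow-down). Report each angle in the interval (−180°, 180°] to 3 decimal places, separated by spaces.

120.004 -134.999 -0.004

wrist centre = target − a_3·(cos φ, sin φ) = (1.7952, 5.3755)
cos θ_2 = (32.1184−8²−6²)/(2·8·6) = -0.7071; θ_2 = -134.9995° (elbow-down)
β = atan2(5.3755,1.7952) = 71.5324°; ψ = atan2(-4.2427,3.7574) = -48.4713°
θ_1 = β − ψ = 120.0037°
θ_3 = φ − θ_1 − θ_2 = -0.0042° (wrapped to (-180°,180°])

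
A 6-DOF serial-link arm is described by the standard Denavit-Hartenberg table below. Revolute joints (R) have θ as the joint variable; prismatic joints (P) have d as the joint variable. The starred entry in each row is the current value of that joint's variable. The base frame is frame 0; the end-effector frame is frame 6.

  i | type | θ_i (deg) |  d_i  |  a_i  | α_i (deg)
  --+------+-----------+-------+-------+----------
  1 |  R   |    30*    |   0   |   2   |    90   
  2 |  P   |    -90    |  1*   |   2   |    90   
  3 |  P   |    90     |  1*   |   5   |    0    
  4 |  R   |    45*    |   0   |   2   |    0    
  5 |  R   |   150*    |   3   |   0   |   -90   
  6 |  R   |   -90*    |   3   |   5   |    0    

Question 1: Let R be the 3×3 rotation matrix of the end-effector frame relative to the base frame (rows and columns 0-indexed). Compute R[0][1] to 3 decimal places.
End-effector y-axis (col 1 of R) = (-0.4830,0.8365,-0.2588)
R[0][1] = -0.4830

-0.483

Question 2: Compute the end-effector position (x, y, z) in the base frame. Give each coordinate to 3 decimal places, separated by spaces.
-1.967 -10.593 -3.484

after link 1: o_1 = (1.7321, 1.0000, 0.0000)
after link 2: o_2 = (2.2321, 0.1340, -2.0000)
after link 3: o_3 = (3.8660, -4.6962, -2.0000)
after link 4: o_4 = (4.5731, -5.9209, -0.5858)
after link 5: o_5 = (1.9751, -7.4209, -0.5858)
after link 6: o_6 = (-1.9668, -10.5933, -3.4836)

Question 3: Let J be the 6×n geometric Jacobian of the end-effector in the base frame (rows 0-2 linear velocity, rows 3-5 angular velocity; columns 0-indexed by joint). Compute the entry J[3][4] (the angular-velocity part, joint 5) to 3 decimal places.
axis z_4 = (-0.8660,-0.5000,-0.0000); lever o_n−o_4 = (-6.5400,-4.6724,-2.8978)
cross product → J_v[:, 4] = (1.4489,-2.5095,0.7765)
J_ω[:, 4] = z_4
entry J[3][4] = -0.8660

-0.866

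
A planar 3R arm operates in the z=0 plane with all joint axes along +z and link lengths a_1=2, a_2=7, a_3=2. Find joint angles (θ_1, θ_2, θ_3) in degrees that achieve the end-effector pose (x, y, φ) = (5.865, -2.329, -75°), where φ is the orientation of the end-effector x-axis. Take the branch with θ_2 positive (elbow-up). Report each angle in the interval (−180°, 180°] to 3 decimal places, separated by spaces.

wrist centre = target − a_3·(cos φ, sin φ) = (5.3474, -0.3971)
cos θ_2 = (28.7520−2²−7²)/(2·2·7) = -0.8660; θ_2 = 149.9971° (elbow-up)
β = atan2(-0.3971,5.3474) = -4.2476°; ψ = atan2(3.5003,-4.0620) = 139.2478°
θ_1 = β − ψ = -143.4954°
θ_3 = φ − θ_1 − θ_2 = -81.5017° (wrapped to (-180°,180°])

-143.495 149.997 -81.502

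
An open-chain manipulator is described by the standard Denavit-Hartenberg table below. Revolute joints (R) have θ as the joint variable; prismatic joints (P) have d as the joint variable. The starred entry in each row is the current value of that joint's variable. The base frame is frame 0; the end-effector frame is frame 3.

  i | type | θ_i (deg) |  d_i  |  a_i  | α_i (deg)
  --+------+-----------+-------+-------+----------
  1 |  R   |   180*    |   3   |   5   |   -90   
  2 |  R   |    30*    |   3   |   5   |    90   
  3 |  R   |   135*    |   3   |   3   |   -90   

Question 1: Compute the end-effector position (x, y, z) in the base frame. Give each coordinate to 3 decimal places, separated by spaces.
after link 1: o_1 = (-5.0000, 0.0000, 3.0000)
after link 2: o_2 = (-9.3301, -3.0000, 0.5000)
after link 3: o_3 = (-8.9930, -5.1213, 4.1587)

-8.993 -5.121 4.159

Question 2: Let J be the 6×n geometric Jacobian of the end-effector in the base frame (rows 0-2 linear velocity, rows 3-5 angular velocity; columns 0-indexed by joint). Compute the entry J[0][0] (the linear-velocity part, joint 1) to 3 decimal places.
axis z_0 = ẑ; lever o_n−o_0 = (-8.9930,-5.1213,4.1587)
cross product → J_v[:, 0] = (5.1213,-8.9930,0.0000)
J_ω[:, 0] = z_0
entry J[0][0] = 5.1213

5.121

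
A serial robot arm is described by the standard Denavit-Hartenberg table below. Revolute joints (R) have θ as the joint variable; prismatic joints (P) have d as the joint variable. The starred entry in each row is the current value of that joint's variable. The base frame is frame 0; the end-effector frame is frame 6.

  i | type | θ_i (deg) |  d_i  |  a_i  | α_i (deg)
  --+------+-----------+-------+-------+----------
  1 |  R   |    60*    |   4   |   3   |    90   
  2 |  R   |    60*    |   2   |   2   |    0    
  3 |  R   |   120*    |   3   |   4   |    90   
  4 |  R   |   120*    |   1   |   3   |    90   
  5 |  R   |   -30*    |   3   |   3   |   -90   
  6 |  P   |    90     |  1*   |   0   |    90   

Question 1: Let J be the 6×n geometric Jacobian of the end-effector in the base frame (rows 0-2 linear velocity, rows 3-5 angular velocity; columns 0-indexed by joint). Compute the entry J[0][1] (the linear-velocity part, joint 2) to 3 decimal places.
-1.049

axis z_1 = (0.8660,-0.5000,0.0000); lever o_n−o_1 = (8.9282,-8.0981,2.0981)
cross product → J_v[:, 1] = (-1.0490,-1.8170,-2.5490)
J_ω[:, 1] = z_1
entry J[0][1] = -1.0490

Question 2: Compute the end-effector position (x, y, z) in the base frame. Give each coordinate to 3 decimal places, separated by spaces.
after link 1: o_1 = (1.5000, 2.5981, 4.0000)
after link 2: o_2 = (3.7321, 2.4641, 5.7321)
after link 3: o_3 = (4.3301, -2.5000, 5.7321)
after link 4: o_4 = (7.3301, -2.5000, 6.7321)
after link 5: o_5 = (9.9282, -5.5000, 5.2321)
after link 6: o_6 = (10.4282, -5.5000, 6.0981)

10.428 -5.500 6.098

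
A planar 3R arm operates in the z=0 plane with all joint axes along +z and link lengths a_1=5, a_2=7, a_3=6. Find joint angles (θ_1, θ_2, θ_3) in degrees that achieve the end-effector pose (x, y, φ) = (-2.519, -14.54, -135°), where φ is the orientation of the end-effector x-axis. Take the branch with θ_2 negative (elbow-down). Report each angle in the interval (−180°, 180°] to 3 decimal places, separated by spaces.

-45.005 -59.994 -30.001

wrist centre = target − a_3·(cos φ, sin φ) = (1.7236, -10.2974)
cos θ_2 = (109.0065−5²−7²)/(2·5·7) = 0.5001; θ_2 = -59.9938° (elbow-down)
β = atan2(-10.2974,1.7236) = -80.4975°; ψ = atan2(-6.0618,8.5007) = -35.4926°
θ_1 = β − ψ = -45.0050°
θ_3 = φ − θ_1 − θ_2 = -30.0012° (wrapped to (-180°,180°])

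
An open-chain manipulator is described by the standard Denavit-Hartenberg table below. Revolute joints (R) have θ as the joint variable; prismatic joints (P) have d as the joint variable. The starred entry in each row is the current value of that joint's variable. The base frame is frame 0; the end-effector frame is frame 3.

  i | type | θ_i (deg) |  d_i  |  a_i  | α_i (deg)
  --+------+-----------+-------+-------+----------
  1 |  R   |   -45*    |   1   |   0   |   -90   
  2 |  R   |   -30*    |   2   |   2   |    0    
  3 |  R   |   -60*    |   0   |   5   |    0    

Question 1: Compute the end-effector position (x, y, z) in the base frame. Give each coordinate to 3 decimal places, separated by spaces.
after link 1: o_1 = (0.0000, 0.0000, 1.0000)
after link 2: o_2 = (2.6390, 0.1895, 2.0000)
after link 3: o_3 = (2.6390, 0.1895, 7.0000)

2.639 0.189 7.000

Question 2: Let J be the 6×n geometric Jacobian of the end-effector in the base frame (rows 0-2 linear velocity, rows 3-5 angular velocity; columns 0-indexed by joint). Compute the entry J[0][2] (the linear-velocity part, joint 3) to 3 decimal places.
axis z_2 = (0.7071,0.7071,0.0000); lever o_n−o_2 = (0.0000,-0.0000,5.0000)
cross product → J_v[:, 2] = (3.5355,-3.5355,-0.0000)
J_ω[:, 2] = z_2
entry J[0][2] = 3.5355

3.536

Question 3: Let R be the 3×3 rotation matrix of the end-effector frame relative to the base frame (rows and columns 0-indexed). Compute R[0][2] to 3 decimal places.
0.707

End-effector z-axis (col 2 of R) = (0.7071,0.7071,0.0000)
R[0][2] = 0.7071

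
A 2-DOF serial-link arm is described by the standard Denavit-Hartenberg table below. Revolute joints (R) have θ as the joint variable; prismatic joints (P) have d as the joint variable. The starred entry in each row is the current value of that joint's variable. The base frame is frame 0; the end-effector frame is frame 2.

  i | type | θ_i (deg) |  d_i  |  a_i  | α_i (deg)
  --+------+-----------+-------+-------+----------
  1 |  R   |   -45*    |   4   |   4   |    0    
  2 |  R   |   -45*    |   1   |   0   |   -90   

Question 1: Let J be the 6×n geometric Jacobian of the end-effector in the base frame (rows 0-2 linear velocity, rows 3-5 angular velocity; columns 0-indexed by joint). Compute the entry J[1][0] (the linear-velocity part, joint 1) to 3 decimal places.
axis z_0 = ẑ; lever o_n−o_0 = (2.8284,-2.8284,5.0000)
cross product → J_v[:, 0] = (2.8284,2.8284,-0.0000)
J_ω[:, 0] = z_0
entry J[1][0] = 2.8284

2.828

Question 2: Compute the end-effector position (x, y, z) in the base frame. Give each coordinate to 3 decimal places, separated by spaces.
after link 1: o_1 = (2.8284, -2.8284, 4.0000)
after link 2: o_2 = (2.8284, -2.8284, 5.0000)

2.828 -2.828 5.000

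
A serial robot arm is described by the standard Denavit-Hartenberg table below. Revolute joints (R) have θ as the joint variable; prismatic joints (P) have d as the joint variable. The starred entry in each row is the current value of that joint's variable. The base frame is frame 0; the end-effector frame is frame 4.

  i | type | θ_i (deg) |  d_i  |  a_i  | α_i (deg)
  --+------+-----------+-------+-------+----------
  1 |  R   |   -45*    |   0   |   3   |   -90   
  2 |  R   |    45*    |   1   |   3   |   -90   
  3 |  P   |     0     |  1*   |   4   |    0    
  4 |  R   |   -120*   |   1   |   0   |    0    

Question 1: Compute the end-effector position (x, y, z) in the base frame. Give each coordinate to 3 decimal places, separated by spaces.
5.328 -3.914 -6.364

after link 1: o_1 = (2.1213, -2.1213, 0.0000)
after link 2: o_2 = (4.3284, -2.9142, -2.1213)
after link 3: o_3 = (5.8284, -4.4142, -5.6569)
after link 4: o_4 = (5.3284, -3.9142, -6.3640)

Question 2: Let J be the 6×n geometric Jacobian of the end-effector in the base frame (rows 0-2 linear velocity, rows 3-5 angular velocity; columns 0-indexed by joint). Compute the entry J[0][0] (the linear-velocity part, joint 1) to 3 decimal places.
3.914

axis z_0 = ẑ; lever o_n−o_0 = (5.3284,-3.9142,-6.3640)
cross product → J_v[:, 0] = (3.9142,5.3284,-0.0000)
J_ω[:, 0] = z_0
entry J[0][0] = 3.9142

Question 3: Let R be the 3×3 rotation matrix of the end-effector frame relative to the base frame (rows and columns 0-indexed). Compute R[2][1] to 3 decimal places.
-0.612

End-effector y-axis (col 1 of R) = (0.7866,-0.0795,-0.6124)
R[2][1] = -0.6124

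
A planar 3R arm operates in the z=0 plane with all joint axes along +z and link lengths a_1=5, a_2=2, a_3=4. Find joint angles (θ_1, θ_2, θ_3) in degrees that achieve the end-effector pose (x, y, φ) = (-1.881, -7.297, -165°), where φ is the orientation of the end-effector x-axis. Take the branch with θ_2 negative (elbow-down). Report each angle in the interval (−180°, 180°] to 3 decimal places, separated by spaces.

-59.995 -45.007 -59.998

wrist centre = target − a_3·(cos φ, sin φ) = (1.9827, -6.2617)
cos θ_2 = (43.1403−5²−2²)/(2·5·2) = 0.7070; θ_2 = -45.0074° (elbow-down)
β = atan2(-6.2617,1.9827) = -72.4302°; ψ = atan2(-1.4144,6.4140) = -12.4356°
θ_1 = β − ψ = -59.9946°
θ_3 = φ − θ_1 − θ_2 = -59.9980° (wrapped to (-180°,180°])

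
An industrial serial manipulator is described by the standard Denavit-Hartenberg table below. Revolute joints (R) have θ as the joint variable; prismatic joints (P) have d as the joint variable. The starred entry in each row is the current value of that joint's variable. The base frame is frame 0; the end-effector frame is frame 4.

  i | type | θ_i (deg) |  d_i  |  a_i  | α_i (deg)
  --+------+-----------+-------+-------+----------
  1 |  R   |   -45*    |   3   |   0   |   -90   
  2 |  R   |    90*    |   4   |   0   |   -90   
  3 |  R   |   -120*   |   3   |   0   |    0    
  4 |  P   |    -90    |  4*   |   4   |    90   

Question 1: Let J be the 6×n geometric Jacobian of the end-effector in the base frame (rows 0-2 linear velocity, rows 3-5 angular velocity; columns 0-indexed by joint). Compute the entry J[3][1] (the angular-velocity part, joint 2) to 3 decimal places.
axis z_1 = (0.7071,0.7071,0.0000); lever o_n−o_1 = (-3.5355,6.3640,3.4641)
cross product → J_v[:, 1] = (2.4495,-2.4495,7.0000)
J_ω[:, 1] = z_1
entry J[3][1] = 0.7071

0.707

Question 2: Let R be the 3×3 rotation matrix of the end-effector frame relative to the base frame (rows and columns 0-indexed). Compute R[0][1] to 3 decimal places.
End-effector y-axis (col 1 of R) = (-0.7071,0.7071,-0.0000)
R[0][1] = -0.7071

-0.707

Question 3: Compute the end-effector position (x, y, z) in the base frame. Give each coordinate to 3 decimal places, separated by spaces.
-3.536 6.364 6.464

after link 1: o_1 = (0.0000, 0.0000, 3.0000)
after link 2: o_2 = (2.8284, 2.8284, 3.0000)
after link 3: o_3 = (0.7071, 4.9497, 3.0000)
after link 4: o_4 = (-3.5355, 6.3640, 6.4641)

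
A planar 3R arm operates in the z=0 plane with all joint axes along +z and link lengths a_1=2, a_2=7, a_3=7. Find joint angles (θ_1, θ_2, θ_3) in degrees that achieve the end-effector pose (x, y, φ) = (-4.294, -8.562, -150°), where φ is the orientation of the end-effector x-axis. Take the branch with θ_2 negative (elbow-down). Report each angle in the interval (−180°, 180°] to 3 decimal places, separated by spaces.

wrist centre = target − a_3·(cos φ, sin φ) = (1.7682, -5.0620)
cos θ_2 = (28.7503−2²−7²)/(2·2·7) = -0.8661; θ_2 = -150.0041° (elbow-down)
β = atan2(-5.0620,1.7682) = -70.7455°; ψ = atan2(-3.4996,-4.0624) = -139.2568°
θ_1 = β − ψ = 68.5113°
θ_3 = φ − θ_1 − θ_2 = -68.5073° (wrapped to (-180°,180°])

68.511 -150.004 -68.507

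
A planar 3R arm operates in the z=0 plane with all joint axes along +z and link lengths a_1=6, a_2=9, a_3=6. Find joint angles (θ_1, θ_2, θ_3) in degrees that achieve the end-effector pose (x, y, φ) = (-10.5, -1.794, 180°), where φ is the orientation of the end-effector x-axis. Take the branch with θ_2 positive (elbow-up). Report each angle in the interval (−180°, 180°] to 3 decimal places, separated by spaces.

wrist centre = target − a_3·(cos φ, sin φ) = (-4.5000, -1.7940)
cos θ_2 = (23.4684−6²−9²)/(2·6·9) = -0.8660; θ_2 = 150.0009° (elbow-up)
β = atan2(-1.7940,-4.5000) = -158.2645°; ψ = atan2(4.4999,-1.7943) = 111.7393°
θ_1 = β − ψ = -270.0038°
θ_3 = φ − θ_1 − θ_2 = -59.9971° (wrapped to (-180°,180°])

89.996 150.001 -59.997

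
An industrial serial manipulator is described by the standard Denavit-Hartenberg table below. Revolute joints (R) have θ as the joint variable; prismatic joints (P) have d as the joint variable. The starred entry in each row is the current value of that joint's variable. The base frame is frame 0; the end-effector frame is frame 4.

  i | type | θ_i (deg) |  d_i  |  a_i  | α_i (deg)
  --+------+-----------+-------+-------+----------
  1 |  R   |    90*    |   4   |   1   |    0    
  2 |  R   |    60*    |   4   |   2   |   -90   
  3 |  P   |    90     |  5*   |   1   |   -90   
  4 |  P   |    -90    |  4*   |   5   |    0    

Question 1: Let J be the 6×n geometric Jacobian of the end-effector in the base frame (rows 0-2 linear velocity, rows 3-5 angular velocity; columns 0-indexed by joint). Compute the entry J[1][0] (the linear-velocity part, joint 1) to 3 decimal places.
-3.268

axis z_0 = ẑ; lever o_n−o_0 = (-3.2679,-8.6603,7.0000)
cross product → J_v[:, 0] = (8.6603,-3.2679,0.0000)
J_ω[:, 0] = z_0
entry J[1][0] = -3.2679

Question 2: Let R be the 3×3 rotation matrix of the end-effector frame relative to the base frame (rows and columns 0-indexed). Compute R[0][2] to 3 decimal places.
0.866

End-effector z-axis (col 2 of R) = (0.8660,-0.5000,-0.0000)
R[0][2] = 0.8660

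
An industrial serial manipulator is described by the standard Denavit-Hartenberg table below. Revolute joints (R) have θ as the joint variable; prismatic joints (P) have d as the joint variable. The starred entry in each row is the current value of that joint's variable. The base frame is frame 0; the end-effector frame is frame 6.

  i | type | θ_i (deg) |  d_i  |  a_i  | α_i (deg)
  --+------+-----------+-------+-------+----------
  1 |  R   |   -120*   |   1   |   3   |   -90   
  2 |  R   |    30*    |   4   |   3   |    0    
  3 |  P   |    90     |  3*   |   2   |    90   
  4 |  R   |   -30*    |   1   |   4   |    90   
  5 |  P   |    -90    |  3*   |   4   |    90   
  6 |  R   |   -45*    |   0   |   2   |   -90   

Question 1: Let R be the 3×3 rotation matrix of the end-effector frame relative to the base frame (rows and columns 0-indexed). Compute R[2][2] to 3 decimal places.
End-effector z-axis (col 2 of R) = (-0.3125,0.6834,0.6597)
R[2][2] = 0.6597

0.660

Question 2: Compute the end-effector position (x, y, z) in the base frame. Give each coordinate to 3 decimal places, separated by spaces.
after link 1: o_1 = (-1.5000, -2.5981, 1.0000)
after link 2: o_2 = (0.6651, -6.8481, -0.5000)
after link 3: o_3 = (3.7631, -7.4821, -2.2321)
after link 4: o_4 = (2.4641, -5.7321, -5.7321)
after link 5: o_5 = (1.5712, -2.0825, -2.4330)
after link 6: o_6 = (3.4210, -1.3281, -2.3383)

3.421 -1.328 -2.338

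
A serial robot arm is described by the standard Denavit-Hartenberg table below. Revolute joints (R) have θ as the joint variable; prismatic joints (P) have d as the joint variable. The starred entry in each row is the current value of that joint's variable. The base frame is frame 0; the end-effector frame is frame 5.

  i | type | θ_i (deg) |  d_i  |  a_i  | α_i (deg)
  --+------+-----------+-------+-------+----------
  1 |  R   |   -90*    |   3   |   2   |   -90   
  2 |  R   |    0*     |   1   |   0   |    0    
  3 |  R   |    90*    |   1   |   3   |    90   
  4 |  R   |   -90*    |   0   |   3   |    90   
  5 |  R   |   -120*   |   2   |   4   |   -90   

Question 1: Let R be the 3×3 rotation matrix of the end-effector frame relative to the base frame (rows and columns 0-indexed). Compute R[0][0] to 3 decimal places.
End-effector x-axis (col 0 of R) = (0.5000,0.8660,0.0000)
R[0][0] = 0.5000

0.500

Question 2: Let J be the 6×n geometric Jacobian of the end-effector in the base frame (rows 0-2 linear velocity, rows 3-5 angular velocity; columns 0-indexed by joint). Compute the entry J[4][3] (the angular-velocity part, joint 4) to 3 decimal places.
axis z_3 = (0.0000,-1.0000,0.0000); lever o_n−o_3 = (-1.0000,3.4641,2.0000)
cross product → J_v[:, 3] = (-2.0000,-0.0000,-1.0000)
J_ω[:, 3] = z_3
entry J[4][3] = -1.0000

-1.000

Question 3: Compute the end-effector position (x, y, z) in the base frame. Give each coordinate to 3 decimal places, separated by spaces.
after link 1: o_1 = (0.0000, -2.0000, 3.0000)
after link 2: o_2 = (1.0000, -2.0000, 3.0000)
after link 3: o_3 = (2.0000, -2.0000, 0.0000)
after link 4: o_4 = (-1.0000, -2.0000, -0.0000)
after link 5: o_5 = (1.0000, 1.4641, 2.0000)

1.000 1.464 2.000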